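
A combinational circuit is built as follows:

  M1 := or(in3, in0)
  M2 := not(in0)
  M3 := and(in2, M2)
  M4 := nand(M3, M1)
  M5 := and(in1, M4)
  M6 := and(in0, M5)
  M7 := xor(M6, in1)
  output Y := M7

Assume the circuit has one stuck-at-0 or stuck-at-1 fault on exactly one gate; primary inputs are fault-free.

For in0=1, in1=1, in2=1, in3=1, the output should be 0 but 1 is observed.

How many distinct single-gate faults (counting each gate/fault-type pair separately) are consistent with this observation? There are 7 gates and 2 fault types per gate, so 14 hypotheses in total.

6

Fault-free: M1=1, M2=0, M3=0, M4=1, M5=1, M6=1, M7=0 → 0. Observed 1.
  M1 stuck-at-0: output 0 ✗
  M1 stuck-at-1: output 0 ✗
  M2 stuck-at-0: output 0 ✗
  M2 stuck-at-1: output 1 ✓
  M3 stuck-at-0: output 0 ✗
  M3 stuck-at-1: output 1 ✓
  M4 stuck-at-0: output 1 ✓
  M4 stuck-at-1: output 0 ✗
  M5 stuck-at-0: output 1 ✓
  M5 stuck-at-1: output 0 ✗
  M6 stuck-at-0: output 1 ✓
  M6 stuck-at-1: output 0 ✗
  M7 stuck-at-0: output 0 ✗
  M7 stuck-at-1: output 1 ✓
Consistent faults: {M2 stuck-at-1, M3 stuck-at-1, M4 stuck-at-0, M5 stuck-at-0, M6 stuck-at-0, M7 stuck-at-1} — 6 in all.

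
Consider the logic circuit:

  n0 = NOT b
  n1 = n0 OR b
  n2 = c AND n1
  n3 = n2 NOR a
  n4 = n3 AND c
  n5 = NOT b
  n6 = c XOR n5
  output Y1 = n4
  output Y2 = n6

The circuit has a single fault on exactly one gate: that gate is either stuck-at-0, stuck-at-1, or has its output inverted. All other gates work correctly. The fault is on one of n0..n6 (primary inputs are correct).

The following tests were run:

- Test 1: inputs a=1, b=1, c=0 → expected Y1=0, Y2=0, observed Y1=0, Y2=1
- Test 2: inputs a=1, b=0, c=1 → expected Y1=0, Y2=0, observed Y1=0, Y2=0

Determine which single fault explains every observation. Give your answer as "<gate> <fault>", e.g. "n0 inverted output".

Fault-free values for test 1 (a=1, b=1, c=0): n0=0, n1=1, n2=0, n3=0, n4=0, n5=0, n6=0, giving Y1=0, Y2=0. Observed Y1=0, Y2=1.
Test 1: faults giving observed Y1=0, Y2=1 are {n5 stuck-at-1, n5 inverted output, n6 stuck-at-1, n6 inverted output}.
Test 2 (a=1, b=0, c=1): fault-free n0=1, n1=1, n2=1, n3=0, n4=0, n5=1, n6=0 → Y1=0, Y2=0; observed Y1=0, Y2=0. Eliminates n5 inverted output, n6 stuck-at-1, n6 inverted output.
Only n5 stuck-at-1 is consistent with every test.

n5 stuck-at-1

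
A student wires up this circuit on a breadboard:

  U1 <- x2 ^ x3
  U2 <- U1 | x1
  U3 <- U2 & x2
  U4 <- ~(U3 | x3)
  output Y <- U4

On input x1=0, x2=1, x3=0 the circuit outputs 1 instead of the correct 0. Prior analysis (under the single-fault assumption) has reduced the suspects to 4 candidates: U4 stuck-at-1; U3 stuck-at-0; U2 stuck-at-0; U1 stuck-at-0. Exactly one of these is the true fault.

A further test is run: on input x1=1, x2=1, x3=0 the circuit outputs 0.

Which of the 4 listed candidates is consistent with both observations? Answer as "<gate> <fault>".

Evaluate each candidate on input x1=1, x2=1, x3=0:
  U4 stuck-at-1: U1=1, U2=1, U3=1, U4=1 [stuck-at-1] → 1 — eliminated
  U3 stuck-at-0: U1=1, U2=1, U3=0 [stuck-at-0], U4=1 → 1 — eliminated
  U2 stuck-at-0: U1=1, U2=0 [stuck-at-0], U3=0, U4=1 → 1 — eliminated
  U1 stuck-at-0: U1=0 [stuck-at-0], U2=1, U3=1, U4=0 → 0 — matches
Only U1 stuck-at-0 reproduces the observed 0.

U1 stuck-at-0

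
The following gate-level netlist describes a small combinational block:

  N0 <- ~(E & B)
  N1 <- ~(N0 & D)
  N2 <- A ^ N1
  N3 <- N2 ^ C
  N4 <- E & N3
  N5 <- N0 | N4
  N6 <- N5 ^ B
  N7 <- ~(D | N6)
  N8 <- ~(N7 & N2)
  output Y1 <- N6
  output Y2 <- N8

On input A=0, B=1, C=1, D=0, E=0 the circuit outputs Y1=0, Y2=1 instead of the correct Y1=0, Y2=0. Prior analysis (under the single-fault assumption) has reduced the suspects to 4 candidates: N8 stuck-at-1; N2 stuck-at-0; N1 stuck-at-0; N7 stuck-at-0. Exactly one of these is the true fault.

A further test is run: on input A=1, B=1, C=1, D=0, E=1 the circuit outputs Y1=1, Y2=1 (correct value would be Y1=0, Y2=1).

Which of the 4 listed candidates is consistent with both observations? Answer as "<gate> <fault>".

N1 stuck-at-0

Evaluate each candidate on input A=1, B=1, C=1, D=0, E=1:
  N8 stuck-at-1: N0=0, N1=1, N2=0, N3=1, N4=1, N5=1, N6=0, N7=1, N8=1 [stuck-at-1] → Y1=0, Y2=1 — eliminated
  N2 stuck-at-0: N0=0, N1=1, N2=0 [stuck-at-0], N3=1, N4=1, N5=1, N6=0, N7=1, N8=1 → Y1=0, Y2=1 — eliminated
  N1 stuck-at-0: N0=0, N1=0 [stuck-at-0], N2=1, N3=0, N4=0, N5=0, N6=1, N7=0, N8=1 → Y1=1, Y2=1 — matches
  N7 stuck-at-0: N0=0, N1=1, N2=0, N3=1, N4=1, N5=1, N6=0, N7=0 [stuck-at-0], N8=1 → Y1=0, Y2=1 — eliminated
Only N1 stuck-at-0 reproduces the observed Y1=1, Y2=1.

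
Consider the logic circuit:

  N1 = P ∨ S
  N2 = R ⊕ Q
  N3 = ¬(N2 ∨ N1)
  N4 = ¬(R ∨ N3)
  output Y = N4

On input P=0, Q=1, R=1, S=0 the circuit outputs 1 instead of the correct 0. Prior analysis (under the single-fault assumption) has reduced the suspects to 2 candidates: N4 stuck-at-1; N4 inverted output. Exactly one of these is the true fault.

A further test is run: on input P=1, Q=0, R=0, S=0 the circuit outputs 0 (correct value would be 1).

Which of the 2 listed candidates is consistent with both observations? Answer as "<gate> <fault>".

N4 inverted output

Evaluate each candidate on input P=1, Q=0, R=0, S=0:
  N4 stuck-at-1: N1=1, N2=0, N3=0, N4=1 [stuck-at-1] → 1 — eliminated
  N4 inverted output: N1=1, N2=0, N3=0, N4=0 [inverted output] → 0 — matches
Only N4 inverted output reproduces the observed 0.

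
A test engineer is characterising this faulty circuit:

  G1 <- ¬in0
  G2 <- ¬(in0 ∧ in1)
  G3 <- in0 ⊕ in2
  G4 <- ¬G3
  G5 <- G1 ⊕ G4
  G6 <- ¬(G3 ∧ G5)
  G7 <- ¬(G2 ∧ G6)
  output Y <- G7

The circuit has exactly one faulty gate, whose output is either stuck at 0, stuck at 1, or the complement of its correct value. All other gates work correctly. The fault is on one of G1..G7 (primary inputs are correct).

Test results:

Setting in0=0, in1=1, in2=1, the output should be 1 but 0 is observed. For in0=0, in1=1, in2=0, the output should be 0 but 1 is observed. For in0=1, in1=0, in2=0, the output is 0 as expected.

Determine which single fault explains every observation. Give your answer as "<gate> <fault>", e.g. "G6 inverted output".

Fault-free values for test 1 (in0=0, in1=1, in2=1): G1=1, G2=1, G3=1, G4=0, G5=1, G6=0, G7=1, giving Y=1. Observed 0.
Test 1: faults giving observed 0 are {G1 stuck-at-0, G1 inverted output, G3 stuck-at-0, G3 inverted output, G4 stuck-at-1, G4 inverted output, G5 stuck-at-0, G5 inverted output, G6 stuck-at-1, G6 inverted output, G7 stuck-at-0, G7 inverted output}.
Test 2 (in0=0, in1=1, in2=0): fault-free G1=1, G2=1, G3=0, G4=1, G5=0, G6=1, G7=0 → 0; observed 1. Eliminates G1 stuck-at-0, G1 inverted output, G3 stuck-at-0, G4 stuck-at-1, G4 inverted output, G5 stuck-at-0, G5 inverted output, G6 stuck-at-1, G7 stuck-at-0.
Test 3 (in0=1, in1=0, in2=0): fault-free G1=0, G2=1, G3=1, G4=0, G5=0, G6=1, G7=0 → 0; observed 0. Eliminates G6 inverted output, G7 inverted output.
Only G3 inverted output is consistent with every test.

G3 inverted output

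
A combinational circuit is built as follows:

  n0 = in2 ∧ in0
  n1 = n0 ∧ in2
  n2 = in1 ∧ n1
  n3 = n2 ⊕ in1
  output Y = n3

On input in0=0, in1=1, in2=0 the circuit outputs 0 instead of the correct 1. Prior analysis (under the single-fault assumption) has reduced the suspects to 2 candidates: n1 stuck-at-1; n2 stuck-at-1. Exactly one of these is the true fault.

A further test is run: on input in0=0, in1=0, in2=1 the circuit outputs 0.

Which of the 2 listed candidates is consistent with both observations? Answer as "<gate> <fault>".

n1 stuck-at-1

Evaluate each candidate on input in0=0, in1=0, in2=1:
  n1 stuck-at-1: n0=0, n1=1 [stuck-at-1], n2=0, n3=0 → 0 — matches
  n2 stuck-at-1: n0=0, n1=0, n2=1 [stuck-at-1], n3=1 → 1 — eliminated
Only n1 stuck-at-1 reproduces the observed 0.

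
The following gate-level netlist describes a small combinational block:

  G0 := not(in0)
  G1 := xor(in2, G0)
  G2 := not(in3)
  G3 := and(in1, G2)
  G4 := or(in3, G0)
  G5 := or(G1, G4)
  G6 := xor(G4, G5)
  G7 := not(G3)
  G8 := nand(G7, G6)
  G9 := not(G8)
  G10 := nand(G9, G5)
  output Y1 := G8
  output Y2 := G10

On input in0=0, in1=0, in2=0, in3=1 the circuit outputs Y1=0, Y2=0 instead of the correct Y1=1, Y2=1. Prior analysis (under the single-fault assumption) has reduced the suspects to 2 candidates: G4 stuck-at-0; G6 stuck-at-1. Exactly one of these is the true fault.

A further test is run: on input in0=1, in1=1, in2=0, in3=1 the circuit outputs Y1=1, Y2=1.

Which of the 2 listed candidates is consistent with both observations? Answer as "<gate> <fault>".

Evaluate each candidate on input in0=1, in1=1, in2=0, in3=1:
  G4 stuck-at-0: G0=0, G1=0, G2=0, G3=0, G4=0 [stuck-at-0], G5=0, G6=0, G7=1, G8=1, G9=0, G10=1 → Y1=1, Y2=1 — matches
  G6 stuck-at-1: G0=0, G1=0, G2=0, G3=0, G4=1, G5=1, G6=1 [stuck-at-1], G7=1, G8=0, G9=1, G10=0 → Y1=0, Y2=0 — eliminated
Only G4 stuck-at-0 reproduces the observed Y1=1, Y2=1.

G4 stuck-at-0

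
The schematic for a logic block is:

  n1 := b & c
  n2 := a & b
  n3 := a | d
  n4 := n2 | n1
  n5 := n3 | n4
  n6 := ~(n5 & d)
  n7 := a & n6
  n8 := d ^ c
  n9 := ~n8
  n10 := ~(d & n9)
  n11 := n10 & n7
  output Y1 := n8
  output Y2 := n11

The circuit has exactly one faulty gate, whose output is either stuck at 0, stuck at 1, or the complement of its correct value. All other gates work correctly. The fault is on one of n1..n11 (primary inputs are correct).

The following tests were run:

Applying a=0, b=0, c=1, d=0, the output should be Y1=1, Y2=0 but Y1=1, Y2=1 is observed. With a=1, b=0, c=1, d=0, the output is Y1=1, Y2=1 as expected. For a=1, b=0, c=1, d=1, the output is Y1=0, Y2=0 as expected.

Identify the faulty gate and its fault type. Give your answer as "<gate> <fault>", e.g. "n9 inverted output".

Fault-free values for test 1 (a=0, b=0, c=1, d=0): n1=0, n2=0, n3=0, n4=0, n5=0, n6=1, n7=0, n8=1, n9=0, n10=1, n11=0, giving Y1=1, Y2=0. Observed Y1=1, Y2=1.
Test 1: faults giving observed Y1=1, Y2=1 are {n7 stuck-at-1, n7 inverted output, n11 stuck-at-1, n11 inverted output}.
Test 2 (a=1, b=0, c=1, d=0): fault-free n1=0, n2=0, n3=1, n4=0, n5=1, n6=1, n7=1, n8=1, n9=0, n10=1, n11=1 → Y1=1, Y2=1; observed Y1=1, Y2=1. Eliminates n7 inverted output, n11 inverted output.
Test 3 (a=1, b=0, c=1, d=1): fault-free n1=0, n2=0, n3=1, n4=0, n5=1, n6=0, n7=0, n8=0, n9=1, n10=0, n11=0 → Y1=0, Y2=0; observed Y1=0, Y2=0. Eliminates n11 stuck-at-1.
Only n7 stuck-at-1 is consistent with every test.

n7 stuck-at-1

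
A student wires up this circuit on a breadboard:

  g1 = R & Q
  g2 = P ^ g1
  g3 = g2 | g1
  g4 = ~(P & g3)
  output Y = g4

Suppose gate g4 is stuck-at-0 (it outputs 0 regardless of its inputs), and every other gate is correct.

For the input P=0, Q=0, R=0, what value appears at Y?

0

Propagate with g4 forced: g1=0, g2=0, g3=0, g4=0 [stuck-at-0].
So Y = 0. (Without the fault it would be 1.)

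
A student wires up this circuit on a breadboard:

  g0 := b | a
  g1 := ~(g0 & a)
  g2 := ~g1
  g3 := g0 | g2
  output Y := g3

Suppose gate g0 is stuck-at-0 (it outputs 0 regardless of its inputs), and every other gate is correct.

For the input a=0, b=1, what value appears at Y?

Propagate with g0 forced: g0=0 [stuck-at-0], g1=1, g2=0, g3=0.
So Y = 0. (Without the fault it would be 1.)

0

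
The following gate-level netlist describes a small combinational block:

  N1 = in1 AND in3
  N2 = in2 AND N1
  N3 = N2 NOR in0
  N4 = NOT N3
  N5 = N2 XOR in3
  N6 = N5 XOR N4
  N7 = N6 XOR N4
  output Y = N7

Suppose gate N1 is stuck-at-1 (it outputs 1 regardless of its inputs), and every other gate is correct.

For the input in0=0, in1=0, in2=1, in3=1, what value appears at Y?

0

Propagate with N1 forced: N1=1 [stuck-at-1], N2=1, N3=0, N4=1, N5=0, N6=1, N7=0.
So Y = 0. (Without the fault it would be 1.)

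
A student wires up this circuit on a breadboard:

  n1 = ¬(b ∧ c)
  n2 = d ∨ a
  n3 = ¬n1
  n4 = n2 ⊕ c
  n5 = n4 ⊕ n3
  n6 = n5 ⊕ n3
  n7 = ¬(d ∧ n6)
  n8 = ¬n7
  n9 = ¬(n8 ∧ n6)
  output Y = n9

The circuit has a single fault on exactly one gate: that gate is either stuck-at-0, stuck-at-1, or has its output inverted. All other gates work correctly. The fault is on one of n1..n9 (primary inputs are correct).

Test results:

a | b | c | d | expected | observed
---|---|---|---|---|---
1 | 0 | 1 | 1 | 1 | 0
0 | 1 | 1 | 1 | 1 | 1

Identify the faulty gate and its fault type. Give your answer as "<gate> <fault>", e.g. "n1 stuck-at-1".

Fault-free values for test 1 (a=1, b=0, c=1, d=1): n1=1, n2=1, n3=0, n4=0, n5=0, n6=0, n7=1, n8=0, n9=1, giving Y=1. Observed 0.
Test 1: faults giving observed 0 are {n2 stuck-at-0, n2 inverted output, n4 stuck-at-1, n4 inverted output, n5 stuck-at-1, n5 inverted output, n6 stuck-at-1, n6 inverted output, n9 stuck-at-0, n9 inverted output}.
Test 2 (a=0, b=1, c=1, d=1): fault-free n1=0, n2=1, n3=1, n4=0, n5=1, n6=0, n7=1, n8=0, n9=1 → 1; observed 1. Eliminates n2 stuck-at-0, n2 inverted output, n4 stuck-at-1, n4 inverted output, n5 inverted output, n6 stuck-at-1, n6 inverted output, n9 stuck-at-0, n9 inverted output.
Only n5 stuck-at-1 is consistent with every test.

n5 stuck-at-1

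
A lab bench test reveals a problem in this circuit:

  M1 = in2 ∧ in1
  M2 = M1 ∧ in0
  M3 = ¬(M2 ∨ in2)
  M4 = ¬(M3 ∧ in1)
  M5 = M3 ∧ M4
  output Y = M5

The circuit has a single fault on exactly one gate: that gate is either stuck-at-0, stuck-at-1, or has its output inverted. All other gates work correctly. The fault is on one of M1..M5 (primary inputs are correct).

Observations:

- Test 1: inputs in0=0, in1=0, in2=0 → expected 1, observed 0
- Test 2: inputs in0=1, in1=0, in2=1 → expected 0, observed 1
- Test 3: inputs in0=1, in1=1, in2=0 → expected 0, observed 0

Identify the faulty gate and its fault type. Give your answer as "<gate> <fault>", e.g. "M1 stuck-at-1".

M3 inverted output

Fault-free values for test 1 (in0=0, in1=0, in2=0): M1=0, M2=0, M3=1, M4=1, M5=1, giving Y=1. Observed 0.
Test 1: faults giving observed 0 are {M2 stuck-at-1, M2 inverted output, M3 stuck-at-0, M3 inverted output, M4 stuck-at-0, M4 inverted output, M5 stuck-at-0, M5 inverted output}.
Test 2 (in0=1, in1=0, in2=1): fault-free M1=0, M2=0, M3=0, M4=1, M5=0 → 0; observed 1. Eliminates M2 stuck-at-1, M2 inverted output, M3 stuck-at-0, M4 stuck-at-0, M4 inverted output, M5 stuck-at-0.
Test 3 (in0=1, in1=1, in2=0): fault-free M1=0, M2=0, M3=1, M4=0, M5=0 → 0; observed 0. Eliminates M5 inverted output.
Only M3 inverted output is consistent with every test.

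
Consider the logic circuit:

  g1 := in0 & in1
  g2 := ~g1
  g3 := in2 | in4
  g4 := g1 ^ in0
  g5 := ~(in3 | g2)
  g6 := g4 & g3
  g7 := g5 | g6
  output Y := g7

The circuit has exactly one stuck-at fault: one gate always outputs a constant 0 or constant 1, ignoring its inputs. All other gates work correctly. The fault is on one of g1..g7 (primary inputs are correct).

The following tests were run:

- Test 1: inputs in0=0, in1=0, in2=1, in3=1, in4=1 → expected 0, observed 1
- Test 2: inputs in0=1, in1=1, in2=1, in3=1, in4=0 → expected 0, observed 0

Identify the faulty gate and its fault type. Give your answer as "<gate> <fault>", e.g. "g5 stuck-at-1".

Fault-free values for test 1 (in0=0, in1=0, in2=1, in3=1, in4=1): g1=0, g2=1, g3=1, g4=0, g5=0, g6=0, g7=0, giving Y=0. Observed 1.
Test 1: faults giving observed 1 are {g1 stuck-at-1, g4 stuck-at-1, g5 stuck-at-1, g6 stuck-at-1, g7 stuck-at-1}.
Test 2 (in0=1, in1=1, in2=1, in3=1, in4=0): fault-free g1=1, g2=0, g3=1, g4=0, g5=0, g6=0, g7=0 → 0; observed 0. Eliminates g4 stuck-at-1, g5 stuck-at-1, g6 stuck-at-1, g7 stuck-at-1.
Only g1 stuck-at-1 is consistent with every test.

g1 stuck-at-1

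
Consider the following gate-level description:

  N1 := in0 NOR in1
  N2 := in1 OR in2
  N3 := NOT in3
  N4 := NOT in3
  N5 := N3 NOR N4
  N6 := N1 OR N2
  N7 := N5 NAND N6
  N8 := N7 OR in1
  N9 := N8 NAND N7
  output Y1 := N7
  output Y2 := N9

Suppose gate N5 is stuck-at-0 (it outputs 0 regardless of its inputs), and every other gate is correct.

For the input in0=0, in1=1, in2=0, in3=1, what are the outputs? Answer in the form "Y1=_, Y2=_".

Propagate with N5 forced: N1=0, N2=1, N3=0, N4=0, N5=0 [stuck-at-0], N6=1, N7=1, N8=1, N9=0.
So the outputs are Y1=1, Y2=0. (Without the fault they would be Y1=0, Y2=1.)

Y1=1, Y2=0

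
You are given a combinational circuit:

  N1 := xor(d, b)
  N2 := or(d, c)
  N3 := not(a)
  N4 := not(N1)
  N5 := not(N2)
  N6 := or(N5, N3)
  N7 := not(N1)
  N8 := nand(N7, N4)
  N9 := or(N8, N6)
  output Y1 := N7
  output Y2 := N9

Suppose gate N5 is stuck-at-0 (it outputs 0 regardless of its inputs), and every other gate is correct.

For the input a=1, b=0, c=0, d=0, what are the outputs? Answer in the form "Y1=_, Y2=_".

Y1=1, Y2=0

Propagate with N5 forced: N1=0, N2=0, N3=0, N4=1, N5=0 [stuck-at-0], N6=0, N7=1, N8=0, N9=0.
So the outputs are Y1=1, Y2=0. (Without the fault they would be Y1=1, Y2=1.)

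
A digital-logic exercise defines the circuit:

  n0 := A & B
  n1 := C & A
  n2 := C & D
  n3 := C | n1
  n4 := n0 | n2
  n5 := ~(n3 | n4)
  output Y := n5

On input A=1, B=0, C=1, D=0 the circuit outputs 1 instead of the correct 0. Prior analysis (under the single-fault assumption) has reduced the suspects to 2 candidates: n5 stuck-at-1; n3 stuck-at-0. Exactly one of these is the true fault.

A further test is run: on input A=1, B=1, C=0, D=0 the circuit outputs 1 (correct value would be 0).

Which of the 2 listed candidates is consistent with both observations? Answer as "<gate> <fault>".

Evaluate each candidate on input A=1, B=1, C=0, D=0:
  n5 stuck-at-1: n0=1, n1=0, n2=0, n3=0, n4=1, n5=1 [stuck-at-1] → 1 — matches
  n3 stuck-at-0: n0=1, n1=0, n2=0, n3=0 [stuck-at-0], n4=1, n5=0 → 0 — eliminated
Only n5 stuck-at-1 reproduces the observed 1.

n5 stuck-at-1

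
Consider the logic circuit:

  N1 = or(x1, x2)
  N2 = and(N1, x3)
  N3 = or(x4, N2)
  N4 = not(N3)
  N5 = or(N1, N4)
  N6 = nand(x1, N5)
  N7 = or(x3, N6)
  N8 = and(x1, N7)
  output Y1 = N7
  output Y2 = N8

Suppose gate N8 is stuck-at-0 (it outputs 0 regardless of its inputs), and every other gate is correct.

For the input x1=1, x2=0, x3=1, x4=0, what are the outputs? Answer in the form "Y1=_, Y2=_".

Y1=1, Y2=0

Propagate with N8 forced: N1=1, N2=1, N3=1, N4=0, N5=1, N6=0, N7=1, N8=0 [stuck-at-0].
So the outputs are Y1=1, Y2=0. (Without the fault they would be Y1=1, Y2=1.)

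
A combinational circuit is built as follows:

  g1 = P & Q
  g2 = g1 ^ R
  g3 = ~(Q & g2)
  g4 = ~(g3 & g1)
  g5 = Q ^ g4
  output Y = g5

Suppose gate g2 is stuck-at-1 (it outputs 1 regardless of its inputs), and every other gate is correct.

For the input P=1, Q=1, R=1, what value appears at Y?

Propagate with g2 forced: g1=1, g2=1 [stuck-at-1], g3=0, g4=1, g5=0.
So Y = 0. (Without the fault it would be 1.)

0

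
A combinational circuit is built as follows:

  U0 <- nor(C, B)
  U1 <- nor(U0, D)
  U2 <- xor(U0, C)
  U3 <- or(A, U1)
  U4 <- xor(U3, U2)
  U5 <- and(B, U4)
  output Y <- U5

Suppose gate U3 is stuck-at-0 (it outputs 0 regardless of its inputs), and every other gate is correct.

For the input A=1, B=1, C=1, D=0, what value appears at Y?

Propagate with U3 forced: U0=0, U1=1, U2=1, U3=0 [stuck-at-0], U4=1, U5=1.
So Y = 1. (Without the fault it would be 0.)

1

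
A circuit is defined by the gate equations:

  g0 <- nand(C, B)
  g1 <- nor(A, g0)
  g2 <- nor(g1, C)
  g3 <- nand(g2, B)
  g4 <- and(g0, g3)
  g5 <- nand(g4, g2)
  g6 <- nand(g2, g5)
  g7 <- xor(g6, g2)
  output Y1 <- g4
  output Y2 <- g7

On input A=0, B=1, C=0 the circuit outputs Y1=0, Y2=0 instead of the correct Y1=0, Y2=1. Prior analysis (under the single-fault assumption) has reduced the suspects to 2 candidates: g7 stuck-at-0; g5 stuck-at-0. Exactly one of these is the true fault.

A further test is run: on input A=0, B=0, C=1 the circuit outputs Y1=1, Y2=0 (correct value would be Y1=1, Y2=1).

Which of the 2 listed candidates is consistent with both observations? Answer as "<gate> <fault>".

g7 stuck-at-0

Evaluate each candidate on input A=0, B=0, C=1:
  g7 stuck-at-0: g0=1, g1=0, g2=0, g3=1, g4=1, g5=1, g6=1, g7=0 [stuck-at-0] → Y1=1, Y2=0 — matches
  g5 stuck-at-0: g0=1, g1=0, g2=0, g3=1, g4=1, g5=0 [stuck-at-0], g6=1, g7=1 → Y1=1, Y2=1 — eliminated
Only g7 stuck-at-0 reproduces the observed Y1=1, Y2=0.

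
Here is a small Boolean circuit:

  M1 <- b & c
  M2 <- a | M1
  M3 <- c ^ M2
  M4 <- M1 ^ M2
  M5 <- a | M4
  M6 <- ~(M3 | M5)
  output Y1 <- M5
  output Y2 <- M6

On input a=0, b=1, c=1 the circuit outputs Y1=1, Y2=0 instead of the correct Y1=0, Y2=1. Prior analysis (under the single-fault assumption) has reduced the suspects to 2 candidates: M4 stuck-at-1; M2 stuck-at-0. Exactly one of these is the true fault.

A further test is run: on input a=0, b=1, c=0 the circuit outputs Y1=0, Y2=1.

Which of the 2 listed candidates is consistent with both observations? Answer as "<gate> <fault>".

M2 stuck-at-0

Evaluate each candidate on input a=0, b=1, c=0:
  M4 stuck-at-1: M1=0, M2=0, M3=0, M4=1 [stuck-at-1], M5=1, M6=0 → Y1=1, Y2=0 — eliminated
  M2 stuck-at-0: M1=0, M2=0 [stuck-at-0], M3=0, M4=0, M5=0, M6=1 → Y1=0, Y2=1 — matches
Only M2 stuck-at-0 reproduces the observed Y1=0, Y2=1.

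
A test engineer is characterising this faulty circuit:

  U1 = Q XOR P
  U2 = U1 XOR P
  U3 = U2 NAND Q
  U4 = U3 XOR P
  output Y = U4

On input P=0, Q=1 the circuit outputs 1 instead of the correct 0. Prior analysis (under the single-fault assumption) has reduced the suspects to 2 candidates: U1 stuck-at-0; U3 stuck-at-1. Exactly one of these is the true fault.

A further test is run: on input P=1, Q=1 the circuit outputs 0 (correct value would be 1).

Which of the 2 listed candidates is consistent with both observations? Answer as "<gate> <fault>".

Evaluate each candidate on input P=1, Q=1:
  U1 stuck-at-0: U1=0 [stuck-at-0], U2=1, U3=0, U4=1 → 1 — eliminated
  U3 stuck-at-1: U1=0, U2=1, U3=1 [stuck-at-1], U4=0 → 0 — matches
Only U3 stuck-at-1 reproduces the observed 0.

U3 stuck-at-1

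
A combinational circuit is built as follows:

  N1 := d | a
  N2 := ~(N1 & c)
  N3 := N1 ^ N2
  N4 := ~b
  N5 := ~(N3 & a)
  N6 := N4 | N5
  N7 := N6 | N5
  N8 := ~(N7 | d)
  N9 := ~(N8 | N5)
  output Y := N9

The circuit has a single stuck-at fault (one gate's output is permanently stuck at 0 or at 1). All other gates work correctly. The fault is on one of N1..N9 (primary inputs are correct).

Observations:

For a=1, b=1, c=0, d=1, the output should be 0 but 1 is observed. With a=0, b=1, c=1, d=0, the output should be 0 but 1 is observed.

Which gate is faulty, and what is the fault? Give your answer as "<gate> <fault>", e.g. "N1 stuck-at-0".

N9 stuck-at-1

Fault-free values for test 1 (a=1, b=1, c=0, d=1): N1=1, N2=1, N3=0, N4=0, N5=1, N6=1, N7=1, N8=0, N9=0, giving Y=0. Observed 1.
Test 1: faults giving observed 1 are {N1 stuck-at-0, N2 stuck-at-0, N3 stuck-at-1, N5 stuck-at-0, N9 stuck-at-1}.
Test 2 (a=0, b=1, c=1, d=0): fault-free N1=0, N2=1, N3=1, N4=0, N5=1, N6=1, N7=1, N8=0, N9=0 → 0; observed 1. Eliminates N1 stuck-at-0, N2 stuck-at-0, N3 stuck-at-1, N5 stuck-at-0.
Only N9 stuck-at-1 is consistent with every test.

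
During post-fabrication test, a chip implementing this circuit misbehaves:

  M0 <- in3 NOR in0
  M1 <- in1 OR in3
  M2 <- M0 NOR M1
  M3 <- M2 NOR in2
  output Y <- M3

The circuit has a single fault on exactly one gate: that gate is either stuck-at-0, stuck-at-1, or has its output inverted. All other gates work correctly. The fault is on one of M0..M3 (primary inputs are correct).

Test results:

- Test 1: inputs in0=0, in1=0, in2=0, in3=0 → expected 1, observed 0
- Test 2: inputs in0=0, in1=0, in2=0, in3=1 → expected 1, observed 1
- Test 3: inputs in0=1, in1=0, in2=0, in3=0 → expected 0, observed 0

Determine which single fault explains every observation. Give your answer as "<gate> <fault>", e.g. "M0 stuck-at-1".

M0 stuck-at-0

Fault-free values for test 1 (in0=0, in1=0, in2=0, in3=0): M0=1, M1=0, M2=0, M3=1, giving Y=1. Observed 0.
Test 1: faults giving observed 0 are {M0 stuck-at-0, M0 inverted output, M2 stuck-at-1, M2 inverted output, M3 stuck-at-0, M3 inverted output}.
Test 2 (in0=0, in1=0, in2=0, in3=1): fault-free M0=0, M1=1, M2=0, M3=1 → 1; observed 1. Eliminates M2 stuck-at-1, M2 inverted output, M3 stuck-at-0, M3 inverted output.
Test 3 (in0=1, in1=0, in2=0, in3=0): fault-free M0=0, M1=0, M2=1, M3=0 → 0; observed 0. Eliminates M0 inverted output.
Only M0 stuck-at-0 is consistent with every test.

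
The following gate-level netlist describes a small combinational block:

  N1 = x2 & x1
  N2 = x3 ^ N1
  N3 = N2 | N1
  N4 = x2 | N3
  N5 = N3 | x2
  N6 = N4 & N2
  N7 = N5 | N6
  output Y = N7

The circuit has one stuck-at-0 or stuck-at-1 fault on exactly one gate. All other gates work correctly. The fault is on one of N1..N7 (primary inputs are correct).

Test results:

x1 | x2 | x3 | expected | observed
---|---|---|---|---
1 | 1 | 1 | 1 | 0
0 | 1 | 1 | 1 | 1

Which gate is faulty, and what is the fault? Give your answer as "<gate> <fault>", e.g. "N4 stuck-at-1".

Fault-free values for test 1 (x1=1, x2=1, x3=1): N1=1, N2=0, N3=1, N4=1, N5=1, N6=0, N7=1, giving Y=1. Observed 0.
Test 1: faults giving observed 0 are {N5 stuck-at-0, N7 stuck-at-0}.
Test 2 (x1=0, x2=1, x3=1): fault-free N1=0, N2=1, N3=1, N4=1, N5=1, N6=1, N7=1 → 1; observed 1. Eliminates N7 stuck-at-0.
Only N5 stuck-at-0 is consistent with every test.

N5 stuck-at-0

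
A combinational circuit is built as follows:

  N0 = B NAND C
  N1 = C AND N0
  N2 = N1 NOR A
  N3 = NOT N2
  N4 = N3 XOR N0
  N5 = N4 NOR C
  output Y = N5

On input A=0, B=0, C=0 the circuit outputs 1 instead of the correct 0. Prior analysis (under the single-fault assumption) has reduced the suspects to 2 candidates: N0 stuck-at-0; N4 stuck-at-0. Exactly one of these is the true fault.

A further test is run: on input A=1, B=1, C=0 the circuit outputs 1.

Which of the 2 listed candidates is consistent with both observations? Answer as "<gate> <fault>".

N4 stuck-at-0

Evaluate each candidate on input A=1, B=1, C=0:
  N0 stuck-at-0: N0=0 [stuck-at-0], N1=0, N2=0, N3=1, N4=1, N5=0 → 0 — eliminated
  N4 stuck-at-0: N0=1, N1=0, N2=0, N3=1, N4=0 [stuck-at-0], N5=1 → 1 — matches
Only N4 stuck-at-0 reproduces the observed 1.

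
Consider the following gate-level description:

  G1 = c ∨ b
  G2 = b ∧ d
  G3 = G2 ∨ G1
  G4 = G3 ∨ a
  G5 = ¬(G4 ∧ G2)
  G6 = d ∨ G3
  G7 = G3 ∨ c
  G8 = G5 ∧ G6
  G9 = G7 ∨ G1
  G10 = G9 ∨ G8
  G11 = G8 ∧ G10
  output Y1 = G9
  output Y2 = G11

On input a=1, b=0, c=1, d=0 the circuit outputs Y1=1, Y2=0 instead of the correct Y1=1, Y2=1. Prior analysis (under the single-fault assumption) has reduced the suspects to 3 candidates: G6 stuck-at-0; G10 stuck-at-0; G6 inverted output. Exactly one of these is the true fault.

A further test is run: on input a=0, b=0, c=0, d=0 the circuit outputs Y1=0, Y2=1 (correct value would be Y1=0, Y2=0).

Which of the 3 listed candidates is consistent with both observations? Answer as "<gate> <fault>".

Evaluate each candidate on input a=0, b=0, c=0, d=0:
  G6 stuck-at-0: G1=0, G2=0, G3=0, G4=0, G5=1, G6=0 [stuck-at-0], G7=0, G8=0, G9=0, G10=0, G11=0 → Y1=0, Y2=0 — eliminated
  G10 stuck-at-0: G1=0, G2=0, G3=0, G4=0, G5=1, G6=0, G7=0, G8=0, G9=0, G10=0 [stuck-at-0], G11=0 → Y1=0, Y2=0 — eliminated
  G6 inverted output: G1=0, G2=0, G3=0, G4=0, G5=1, G6=1 [inverted output], G7=0, G8=1, G9=0, G10=1, G11=1 → Y1=0, Y2=1 — matches
Only G6 inverted output reproduces the observed Y1=0, Y2=1.

G6 inverted output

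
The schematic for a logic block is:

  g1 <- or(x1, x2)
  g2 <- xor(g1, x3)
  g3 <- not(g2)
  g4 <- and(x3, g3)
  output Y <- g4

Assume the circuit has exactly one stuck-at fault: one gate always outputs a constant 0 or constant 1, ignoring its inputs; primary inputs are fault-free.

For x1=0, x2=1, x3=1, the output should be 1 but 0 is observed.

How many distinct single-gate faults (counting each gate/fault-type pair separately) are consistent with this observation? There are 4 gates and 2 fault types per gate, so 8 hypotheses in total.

4

Fault-free: g1=1, g2=0, g3=1, g4=1 → 1. Observed 0.
  g1 stuck-at-0: output 0 ✓
  g1 stuck-at-1: output 1 ✗
  g2 stuck-at-0: output 1 ✗
  g2 stuck-at-1: output 0 ✓
  g3 stuck-at-0: output 0 ✓
  g3 stuck-at-1: output 1 ✗
  g4 stuck-at-0: output 0 ✓
  g4 stuck-at-1: output 1 ✗
Consistent faults: {g1 stuck-at-0, g2 stuck-at-1, g3 stuck-at-0, g4 stuck-at-0} — 4 in all.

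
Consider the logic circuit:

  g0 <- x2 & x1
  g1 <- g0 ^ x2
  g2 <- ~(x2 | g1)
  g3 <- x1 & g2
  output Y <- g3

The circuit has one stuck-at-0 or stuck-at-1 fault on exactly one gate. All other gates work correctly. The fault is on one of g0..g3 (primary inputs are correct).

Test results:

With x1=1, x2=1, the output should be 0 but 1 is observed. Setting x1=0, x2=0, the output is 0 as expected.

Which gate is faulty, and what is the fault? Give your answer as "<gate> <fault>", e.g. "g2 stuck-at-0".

Fault-free values for test 1 (x1=1, x2=1): g0=1, g1=0, g2=0, g3=0, giving Y=0. Observed 1.
Test 1: faults giving observed 1 are {g2 stuck-at-1, g3 stuck-at-1}.
Test 2 (x1=0, x2=0): fault-free g0=0, g1=0, g2=1, g3=0 → 0; observed 0. Eliminates g3 stuck-at-1.
Only g2 stuck-at-1 is consistent with every test.

g2 stuck-at-1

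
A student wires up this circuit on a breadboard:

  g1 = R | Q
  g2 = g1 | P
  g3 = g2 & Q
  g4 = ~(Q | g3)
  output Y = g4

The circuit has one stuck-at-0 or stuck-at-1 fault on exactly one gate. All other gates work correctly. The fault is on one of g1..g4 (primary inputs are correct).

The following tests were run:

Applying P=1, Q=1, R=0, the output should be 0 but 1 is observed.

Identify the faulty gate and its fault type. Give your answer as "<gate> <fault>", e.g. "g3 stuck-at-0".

Fault-free values for test 1 (P=1, Q=1, R=0): g1=1, g2=1, g3=1, g4=0, giving Y=0. Observed 1.
Test 1: faults giving observed 1 are {g4 stuck-at-1}.
Only g4 stuck-at-1 is consistent with every test.

g4 stuck-at-1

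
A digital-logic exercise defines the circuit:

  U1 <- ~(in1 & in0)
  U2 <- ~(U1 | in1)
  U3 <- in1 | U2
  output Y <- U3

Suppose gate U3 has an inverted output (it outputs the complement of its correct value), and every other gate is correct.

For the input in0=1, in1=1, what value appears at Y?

0

Propagate with U3 forced: U1=0, U2=0, U3=0 [inverted output].
So Y = 0. (Without the fault it would be 1.)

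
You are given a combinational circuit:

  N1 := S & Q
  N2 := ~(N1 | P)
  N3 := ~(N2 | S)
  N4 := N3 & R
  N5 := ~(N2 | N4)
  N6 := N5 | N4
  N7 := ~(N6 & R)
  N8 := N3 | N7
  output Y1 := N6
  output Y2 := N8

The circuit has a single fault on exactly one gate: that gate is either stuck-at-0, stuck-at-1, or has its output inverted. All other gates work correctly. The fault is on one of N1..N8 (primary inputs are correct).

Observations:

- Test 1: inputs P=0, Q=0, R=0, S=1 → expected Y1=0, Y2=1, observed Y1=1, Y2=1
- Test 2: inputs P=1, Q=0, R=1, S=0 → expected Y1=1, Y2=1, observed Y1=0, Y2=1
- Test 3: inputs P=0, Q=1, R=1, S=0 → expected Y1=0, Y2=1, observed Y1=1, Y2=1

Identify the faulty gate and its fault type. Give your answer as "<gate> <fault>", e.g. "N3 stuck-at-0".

N2 inverted output

Fault-free values for test 1 (P=0, Q=0, R=0, S=1): N1=0, N2=1, N3=0, N4=0, N5=0, N6=0, N7=1, N8=1, giving Y1=0, Y2=1. Observed Y1=1, Y2=1.
Test 1: faults giving observed Y1=1, Y2=1 are {N1 stuck-at-1, N1 inverted output, N2 stuck-at-0, N2 inverted output, N4 stuck-at-1, N4 inverted output, N5 stuck-at-1, N5 inverted output, N6 stuck-at-1, N6 inverted output}.
Test 2 (P=1, Q=0, R=1, S=0): fault-free N1=0, N2=0, N3=1, N4=1, N5=0, N6=1, N7=0, N8=1 → Y1=1, Y2=1; observed Y1=0, Y2=1. Eliminates N1 stuck-at-1, N1 inverted output, N2 stuck-at-0, N4 stuck-at-1, N4 inverted output, N5 stuck-at-1, N5 inverted output, N6 stuck-at-1.
Test 3 (P=0, Q=1, R=1, S=0): fault-free N1=0, N2=1, N3=0, N4=0, N5=0, N6=0, N7=1, N8=1 → Y1=0, Y2=1; observed Y1=1, Y2=1. Eliminates N6 inverted output.
Only N2 inverted output is consistent with every test.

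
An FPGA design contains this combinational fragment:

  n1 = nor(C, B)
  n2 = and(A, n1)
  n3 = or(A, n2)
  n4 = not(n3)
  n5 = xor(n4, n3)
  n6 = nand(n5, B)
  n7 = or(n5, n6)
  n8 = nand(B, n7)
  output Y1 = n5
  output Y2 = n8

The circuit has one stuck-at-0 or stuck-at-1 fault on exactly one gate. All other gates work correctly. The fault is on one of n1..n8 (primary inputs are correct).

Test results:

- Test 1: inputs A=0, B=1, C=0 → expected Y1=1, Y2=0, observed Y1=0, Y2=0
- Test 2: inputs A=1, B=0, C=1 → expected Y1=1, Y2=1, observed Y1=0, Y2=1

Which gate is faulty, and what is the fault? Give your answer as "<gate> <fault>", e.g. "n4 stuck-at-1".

Fault-free values for test 1 (A=0, B=1, C=0): n1=0, n2=0, n3=0, n4=1, n5=1, n6=0, n7=1, n8=0, giving Y1=1, Y2=0. Observed Y1=0, Y2=0.
Test 1: faults giving observed Y1=0, Y2=0 are {n4 stuck-at-0, n5 stuck-at-0}.
Test 2 (A=1, B=0, C=1): fault-free n1=0, n2=0, n3=1, n4=0, n5=1, n6=1, n7=1, n8=1 → Y1=1, Y2=1; observed Y1=0, Y2=1. Eliminates n4 stuck-at-0.
Only n5 stuck-at-0 is consistent with every test.

n5 stuck-at-0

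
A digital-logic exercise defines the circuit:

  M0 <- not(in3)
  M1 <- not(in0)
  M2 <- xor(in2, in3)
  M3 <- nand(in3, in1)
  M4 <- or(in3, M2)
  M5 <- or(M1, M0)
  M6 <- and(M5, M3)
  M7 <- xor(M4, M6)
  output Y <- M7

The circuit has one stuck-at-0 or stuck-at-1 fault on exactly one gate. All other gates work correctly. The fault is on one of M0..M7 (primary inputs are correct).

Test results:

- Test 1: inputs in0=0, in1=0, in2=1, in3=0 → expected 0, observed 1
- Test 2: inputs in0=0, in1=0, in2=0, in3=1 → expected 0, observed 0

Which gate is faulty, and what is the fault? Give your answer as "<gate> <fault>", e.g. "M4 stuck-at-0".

M2 stuck-at-0

Fault-free values for test 1 (in0=0, in1=0, in2=1, in3=0): M0=1, M1=1, M2=1, M3=1, M4=1, M5=1, M6=1, M7=0, giving Y=0. Observed 1.
Test 1: faults giving observed 1 are {M2 stuck-at-0, M3 stuck-at-0, M4 stuck-at-0, M5 stuck-at-0, M6 stuck-at-0, M7 stuck-at-1}.
Test 2 (in0=0, in1=0, in2=0, in3=1): fault-free M0=0, M1=1, M2=1, M3=1, M4=1, M5=1, M6=1, M7=0 → 0; observed 0. Eliminates M3 stuck-at-0, M4 stuck-at-0, M5 stuck-at-0, M6 stuck-at-0, M7 stuck-at-1.
Only M2 stuck-at-0 is consistent with every test.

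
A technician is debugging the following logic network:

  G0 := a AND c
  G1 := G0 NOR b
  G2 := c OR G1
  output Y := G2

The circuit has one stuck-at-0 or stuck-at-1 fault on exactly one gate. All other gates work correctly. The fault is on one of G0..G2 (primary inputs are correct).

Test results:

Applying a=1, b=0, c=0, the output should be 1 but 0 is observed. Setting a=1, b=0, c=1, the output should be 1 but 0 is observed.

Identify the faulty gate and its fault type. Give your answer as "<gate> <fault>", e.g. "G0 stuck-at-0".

G2 stuck-at-0

Fault-free values for test 1 (a=1, b=0, c=0): G0=0, G1=1, G2=1, giving Y=1. Observed 0.
Test 1: faults giving observed 0 are {G0 stuck-at-1, G1 stuck-at-0, G2 stuck-at-0}.
Test 2 (a=1, b=0, c=1): fault-free G0=1, G1=0, G2=1 → 1; observed 0. Eliminates G0 stuck-at-1, G1 stuck-at-0.
Only G2 stuck-at-0 is consistent with every test.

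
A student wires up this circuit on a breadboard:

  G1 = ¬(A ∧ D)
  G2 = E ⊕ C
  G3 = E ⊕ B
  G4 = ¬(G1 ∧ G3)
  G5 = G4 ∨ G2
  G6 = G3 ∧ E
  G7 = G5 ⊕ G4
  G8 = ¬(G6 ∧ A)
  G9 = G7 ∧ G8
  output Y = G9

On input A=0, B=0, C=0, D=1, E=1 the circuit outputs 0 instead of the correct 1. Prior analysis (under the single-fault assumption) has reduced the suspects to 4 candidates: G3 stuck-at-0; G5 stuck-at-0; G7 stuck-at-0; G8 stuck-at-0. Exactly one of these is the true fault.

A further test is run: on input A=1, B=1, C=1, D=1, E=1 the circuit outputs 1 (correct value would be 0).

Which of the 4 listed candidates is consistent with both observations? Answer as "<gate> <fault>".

Evaluate each candidate on input A=1, B=1, C=1, D=1, E=1:
  G3 stuck-at-0: G1=0, G2=0, G3=0 [stuck-at-0], G4=1, G5=1, G6=0, G7=0, G8=1, G9=0 → 0 — eliminated
  G5 stuck-at-0: G1=0, G2=0, G3=0, G4=1, G5=0 [stuck-at-0], G6=0, G7=1, G8=1, G9=1 → 1 — matches
  G7 stuck-at-0: G1=0, G2=0, G3=0, G4=1, G5=1, G6=0, G7=0 [stuck-at-0], G8=1, G9=0 → 0 — eliminated
  G8 stuck-at-0: G1=0, G2=0, G3=0, G4=1, G5=1, G6=0, G7=0, G8=0 [stuck-at-0], G9=0 → 0 — eliminated
Only G5 stuck-at-0 reproduces the observed 1.

G5 stuck-at-0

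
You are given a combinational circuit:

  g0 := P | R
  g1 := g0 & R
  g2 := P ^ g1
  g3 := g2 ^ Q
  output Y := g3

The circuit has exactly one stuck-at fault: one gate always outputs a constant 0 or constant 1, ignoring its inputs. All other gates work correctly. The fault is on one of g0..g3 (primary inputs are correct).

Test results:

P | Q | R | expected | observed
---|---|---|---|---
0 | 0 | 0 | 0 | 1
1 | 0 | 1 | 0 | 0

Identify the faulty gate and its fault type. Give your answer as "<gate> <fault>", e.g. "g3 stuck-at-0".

g1 stuck-at-1

Fault-free values for test 1 (P=0, Q=0, R=0): g0=0, g1=0, g2=0, g3=0, giving Y=0. Observed 1.
Test 1: faults giving observed 1 are {g1 stuck-at-1, g2 stuck-at-1, g3 stuck-at-1}.
Test 2 (P=1, Q=0, R=1): fault-free g0=1, g1=1, g2=0, g3=0 → 0; observed 0. Eliminates g2 stuck-at-1, g3 stuck-at-1.
Only g1 stuck-at-1 is consistent with every test.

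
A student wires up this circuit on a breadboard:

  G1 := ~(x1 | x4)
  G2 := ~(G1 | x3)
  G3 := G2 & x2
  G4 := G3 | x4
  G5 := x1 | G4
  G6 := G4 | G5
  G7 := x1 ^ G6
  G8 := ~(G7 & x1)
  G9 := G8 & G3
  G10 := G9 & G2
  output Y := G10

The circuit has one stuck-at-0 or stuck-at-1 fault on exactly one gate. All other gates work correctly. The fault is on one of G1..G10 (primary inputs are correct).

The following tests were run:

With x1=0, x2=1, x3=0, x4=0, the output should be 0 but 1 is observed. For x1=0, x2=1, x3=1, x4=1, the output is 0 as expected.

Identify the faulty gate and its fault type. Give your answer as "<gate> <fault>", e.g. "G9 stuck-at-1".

Fault-free values for test 1 (x1=0, x2=1, x3=0, x4=0): G1=1, G2=0, G3=0, G4=0, G5=0, G6=0, G7=0, G8=1, G9=0, G10=0, giving Y=0. Observed 1.
Test 1: faults giving observed 1 are {G1 stuck-at-0, G2 stuck-at-1, G10 stuck-at-1}.
Test 2 (x1=0, x2=1, x3=1, x4=1): fault-free G1=0, G2=0, G3=0, G4=1, G5=1, G6=1, G7=1, G8=1, G9=0, G10=0 → 0; observed 0. Eliminates G2 stuck-at-1, G10 stuck-at-1.
Only G1 stuck-at-0 is consistent with every test.

G1 stuck-at-0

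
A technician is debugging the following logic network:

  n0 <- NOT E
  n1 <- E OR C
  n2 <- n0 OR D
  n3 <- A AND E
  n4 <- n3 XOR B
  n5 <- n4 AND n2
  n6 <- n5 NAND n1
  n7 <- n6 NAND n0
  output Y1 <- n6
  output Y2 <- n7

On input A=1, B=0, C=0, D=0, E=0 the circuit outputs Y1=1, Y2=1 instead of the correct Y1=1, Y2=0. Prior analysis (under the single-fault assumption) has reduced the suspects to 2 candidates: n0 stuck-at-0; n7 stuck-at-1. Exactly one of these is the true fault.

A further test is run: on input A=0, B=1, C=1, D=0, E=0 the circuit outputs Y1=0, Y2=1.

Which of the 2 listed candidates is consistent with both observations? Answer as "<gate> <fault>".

n7 stuck-at-1

Evaluate each candidate on input A=0, B=1, C=1, D=0, E=0:
  n0 stuck-at-0: n0=0 [stuck-at-0], n1=1, n2=0, n3=0, n4=1, n5=0, n6=1, n7=1 → Y1=1, Y2=1 — eliminated
  n7 stuck-at-1: n0=1, n1=1, n2=1, n3=0, n4=1, n5=1, n6=0, n7=1 [stuck-at-1] → Y1=0, Y2=1 — matches
Only n7 stuck-at-1 reproduces the observed Y1=0, Y2=1.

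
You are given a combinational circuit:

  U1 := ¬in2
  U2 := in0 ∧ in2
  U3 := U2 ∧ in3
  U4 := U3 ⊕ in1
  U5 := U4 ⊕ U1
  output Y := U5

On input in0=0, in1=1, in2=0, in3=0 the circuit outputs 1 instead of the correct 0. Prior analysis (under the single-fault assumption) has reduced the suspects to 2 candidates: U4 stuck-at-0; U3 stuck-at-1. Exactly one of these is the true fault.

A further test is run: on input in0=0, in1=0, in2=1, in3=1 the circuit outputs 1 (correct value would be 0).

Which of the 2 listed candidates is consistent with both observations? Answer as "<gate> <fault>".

Evaluate each candidate on input in0=0, in1=0, in2=1, in3=1:
  U4 stuck-at-0: U1=0, U2=0, U3=0, U4=0 [stuck-at-0], U5=0 → 0 — eliminated
  U3 stuck-at-1: U1=0, U2=0, U3=1 [stuck-at-1], U4=1, U5=1 → 1 — matches
Only U3 stuck-at-1 reproduces the observed 1.

U3 stuck-at-1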